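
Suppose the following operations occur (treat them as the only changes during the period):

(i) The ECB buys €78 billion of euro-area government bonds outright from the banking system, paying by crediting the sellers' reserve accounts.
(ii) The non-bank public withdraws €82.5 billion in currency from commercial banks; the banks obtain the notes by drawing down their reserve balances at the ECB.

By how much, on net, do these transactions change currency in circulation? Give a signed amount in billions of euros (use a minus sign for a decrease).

+€82.5 billion

ECB balance sheet:
  Assets:      Securities +€78B
  Liabilities: Bank reserves −€4.5B, Currency in circulation +€82.5B
Commercial banking system:
  Assets:      Reserves at CB −€4.5B, Securities −€78B
  Liabilities: Checkable deposits −€82.5B
So the change in currency in circulation is +€82.5 billion.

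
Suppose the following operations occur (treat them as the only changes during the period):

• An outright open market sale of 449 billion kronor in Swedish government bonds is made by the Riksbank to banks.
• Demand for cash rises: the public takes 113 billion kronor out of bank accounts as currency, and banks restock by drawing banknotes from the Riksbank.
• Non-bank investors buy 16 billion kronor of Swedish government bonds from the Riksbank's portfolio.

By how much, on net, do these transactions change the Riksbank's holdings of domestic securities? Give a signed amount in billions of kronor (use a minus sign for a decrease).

Riksbank balance sheet:
  Assets:      Securities −465B
  Liabilities: Bank reserves −578B, Currency in circulation +113B
Commercial banking system:
  Assets:      Reserves at CB −578B, Securities +449B
  Liabilities: Checkable deposits −129B
So the change in the Riksbank's holdings of domestic securities is -465 billion.

-465 billion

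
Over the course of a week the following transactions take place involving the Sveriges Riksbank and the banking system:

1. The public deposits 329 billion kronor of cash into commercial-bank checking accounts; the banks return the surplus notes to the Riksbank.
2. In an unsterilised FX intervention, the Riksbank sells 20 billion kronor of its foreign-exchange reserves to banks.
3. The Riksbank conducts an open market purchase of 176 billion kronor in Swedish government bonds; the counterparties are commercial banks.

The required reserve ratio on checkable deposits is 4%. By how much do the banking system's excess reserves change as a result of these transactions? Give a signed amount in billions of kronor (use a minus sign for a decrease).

Currency deposit 329 billion kronor: reserves +329B, deposits +329B.
FX sale 20 billion kronor: reserves −20B, deposits 0.
OMO purchase (from banks) 176 billion kronor: reserves +176B, deposits 0.
Totals: Δreserves = +485B, Δdeposits = +329B.
Δrequired reserves = 4% × +329B = +13.16B.
Δexcess reserves = Δreserves − Δrequired = +485B − (+13.16B) = +471.84 billion.

+471.84 billion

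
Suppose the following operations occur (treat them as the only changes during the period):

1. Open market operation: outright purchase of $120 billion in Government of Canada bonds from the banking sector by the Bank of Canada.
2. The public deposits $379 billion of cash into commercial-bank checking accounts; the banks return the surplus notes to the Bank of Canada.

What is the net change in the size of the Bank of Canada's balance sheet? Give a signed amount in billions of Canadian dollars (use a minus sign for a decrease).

Bank of Canada balance sheet:
  Assets:      Securities +$120B
  Liabilities: Bank reserves +$499B, Currency in circulation −$379B
Commercial banking system:
  Assets:      Reserves at CB +$499B, Securities −$120B
  Liabilities: Checkable deposits +$379B
Change in total Bank of Canada assets = +$120 billion.

+$120 billion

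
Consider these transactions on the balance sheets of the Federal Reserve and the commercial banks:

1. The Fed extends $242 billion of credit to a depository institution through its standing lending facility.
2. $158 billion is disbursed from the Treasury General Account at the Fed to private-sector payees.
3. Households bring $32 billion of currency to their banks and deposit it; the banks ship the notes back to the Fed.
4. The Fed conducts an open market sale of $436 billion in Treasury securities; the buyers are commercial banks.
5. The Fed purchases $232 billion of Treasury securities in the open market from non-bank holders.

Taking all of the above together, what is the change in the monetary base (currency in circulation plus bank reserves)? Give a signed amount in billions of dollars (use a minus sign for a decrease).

Fed balance sheet:
  Assets:      Securities −$204B, Loans to banks +$242B
  Liabilities: Bank reserves +$228B, Currency in circulation −$32B, Government deposits −$158B
Commercial banking system:
  Assets:      Reserves at CB +$228B, Securities +$436B
  Liabilities: Checkable deposits +$422B, Borrowings from CB +$242B
Monetary base = currency + reserves: −$32B + (+$228B) = +$196 billion.

+$196 billion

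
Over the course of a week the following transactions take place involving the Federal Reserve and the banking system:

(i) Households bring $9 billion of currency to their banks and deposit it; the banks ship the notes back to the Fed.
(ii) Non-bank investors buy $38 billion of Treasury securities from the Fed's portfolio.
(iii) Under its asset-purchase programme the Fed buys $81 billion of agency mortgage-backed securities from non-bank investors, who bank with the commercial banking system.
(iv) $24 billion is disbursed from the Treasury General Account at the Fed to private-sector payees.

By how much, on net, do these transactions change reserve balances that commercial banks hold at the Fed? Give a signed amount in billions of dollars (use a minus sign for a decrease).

Fed balance sheet:
  Assets:      Securities +$43B
  Liabilities: Bank reserves +$76B, Currency in circulation −$9B, Government deposits −$24B
So the change in reserve balances that commercial banks hold at the Fed is +$76 billion.

+$76 billion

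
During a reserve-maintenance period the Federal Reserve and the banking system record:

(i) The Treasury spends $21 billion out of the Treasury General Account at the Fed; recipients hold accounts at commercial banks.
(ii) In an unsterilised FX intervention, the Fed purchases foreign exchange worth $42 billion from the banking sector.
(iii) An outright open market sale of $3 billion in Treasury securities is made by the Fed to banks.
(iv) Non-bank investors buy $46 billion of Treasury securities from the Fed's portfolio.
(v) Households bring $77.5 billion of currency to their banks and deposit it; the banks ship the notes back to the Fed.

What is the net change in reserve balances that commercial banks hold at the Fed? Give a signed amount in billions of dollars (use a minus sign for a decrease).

+$91.5 billion

Government spending $21 billion: government payments flow into bank reserve accounts → +$21B.
FX purchase $42 billion: the Fed pays by crediting reserve accounts → +$42B.
OMO sale (to banks) $3 billion: the buying banks pay out of their reserve balances → −$3B.
Asset sale (to non-banks) $46 billion: the non-bank buyers' banks settle from reserves → −$46B.
Currency deposit $77.5 billion: returned notes are swapped for reserve credit → +$77.5B.
Net: 21 + 42 − 3 − 46 + 77.5 = +$91.5 billion.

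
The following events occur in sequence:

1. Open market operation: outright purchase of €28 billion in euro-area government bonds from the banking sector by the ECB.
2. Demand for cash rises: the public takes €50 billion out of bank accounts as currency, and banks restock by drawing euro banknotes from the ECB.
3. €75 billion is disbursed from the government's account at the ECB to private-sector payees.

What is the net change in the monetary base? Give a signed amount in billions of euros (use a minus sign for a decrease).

+€103 billion

ECB balance sheet:
  Assets:      Securities +€28B
  Liabilities: Bank reserves +€53B, Currency in circulation +€50B, Government deposits −€75B
Commercial banking system:
  Assets:      Reserves at CB +€53B, Securities −€28B
  Liabilities: Checkable deposits +€25B
Monetary base = currency + reserves: +€50B + (+€53B) = +€103 billion.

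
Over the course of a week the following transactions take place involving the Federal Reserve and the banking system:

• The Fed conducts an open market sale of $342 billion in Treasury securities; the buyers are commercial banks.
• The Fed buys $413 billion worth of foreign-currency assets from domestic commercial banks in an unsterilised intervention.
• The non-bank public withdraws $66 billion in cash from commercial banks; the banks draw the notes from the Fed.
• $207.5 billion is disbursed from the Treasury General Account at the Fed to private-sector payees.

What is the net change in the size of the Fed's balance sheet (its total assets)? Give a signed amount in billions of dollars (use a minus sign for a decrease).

+$71 billion

Fed balance sheet:
  Assets:      Securities −$342B, Foreign assets +$413B
  Liabilities: Bank reserves +$212.5B, Currency in circulation +$66B, Government deposits −$207.5B
Change in total Fed assets = +$71 billion.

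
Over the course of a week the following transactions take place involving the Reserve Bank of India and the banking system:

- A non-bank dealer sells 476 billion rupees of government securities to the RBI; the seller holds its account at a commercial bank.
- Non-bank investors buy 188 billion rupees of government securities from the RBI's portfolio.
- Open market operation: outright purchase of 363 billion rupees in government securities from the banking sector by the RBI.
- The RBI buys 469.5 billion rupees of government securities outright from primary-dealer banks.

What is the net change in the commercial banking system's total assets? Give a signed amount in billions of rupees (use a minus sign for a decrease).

+288 billion

RBI balance sheet:
  Assets:      Securities +1120.5B
  Liabilities: Bank reserves +1120.5B
Commercial banking system:
  Assets:      Reserves at CB +1120.5B, Securities −832.5B
  Liabilities: Checkable deposits +288B
Change in total bank assets = +288 billion.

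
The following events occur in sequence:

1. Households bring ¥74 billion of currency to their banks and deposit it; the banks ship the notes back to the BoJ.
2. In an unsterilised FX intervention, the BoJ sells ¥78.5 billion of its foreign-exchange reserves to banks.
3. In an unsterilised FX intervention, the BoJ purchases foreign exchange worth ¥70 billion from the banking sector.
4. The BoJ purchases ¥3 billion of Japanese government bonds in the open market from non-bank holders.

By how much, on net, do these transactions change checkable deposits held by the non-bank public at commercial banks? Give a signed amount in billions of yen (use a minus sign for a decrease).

+¥77 billion

BoJ balance sheet:
  Assets:      Securities +¥3B, Foreign assets −¥8.5B
  Liabilities: Bank reserves +¥68.5B, Currency in circulation −¥74B
Commercial banking system:
  Assets:      Reserves at CB +¥68.5B, Foreign assets +¥8.5B
  Liabilities: Checkable deposits +¥77B
So the change in checkable deposits held by the non-bank public at commercial banks is +¥77 billion.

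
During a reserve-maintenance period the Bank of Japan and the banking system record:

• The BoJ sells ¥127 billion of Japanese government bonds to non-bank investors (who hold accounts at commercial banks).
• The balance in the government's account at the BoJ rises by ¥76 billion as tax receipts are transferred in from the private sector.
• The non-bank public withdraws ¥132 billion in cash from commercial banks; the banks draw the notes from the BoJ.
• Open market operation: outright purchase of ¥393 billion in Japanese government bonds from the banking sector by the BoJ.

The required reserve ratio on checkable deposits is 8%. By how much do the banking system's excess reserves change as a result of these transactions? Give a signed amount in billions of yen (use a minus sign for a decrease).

Asset sale (to non-banks) ¥127 billion: reserves −¥127B, deposits −¥127B.
Government account inflow ¥76 billion: reserves −¥76B, deposits −¥76B.
Currency withdrawal ¥132 billion: reserves −¥132B, deposits −¥132B.
OMO purchase (from banks) ¥393 billion: reserves +¥393B, deposits 0.
Totals: Δreserves = +¥58B, Δdeposits = −¥335B.
Δrequired reserves = 8% × −¥335B = −¥26.8B.
Δexcess reserves = Δreserves − Δrequired = +¥58B − (−¥26.8B) = +¥84.8 billion.

+¥84.8 billion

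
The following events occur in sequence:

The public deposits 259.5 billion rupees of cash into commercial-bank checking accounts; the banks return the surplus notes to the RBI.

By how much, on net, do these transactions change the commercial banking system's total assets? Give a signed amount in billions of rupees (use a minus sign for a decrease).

+259.5 billion

RBI balance sheet:
  Assets:      no change
  Liabilities: Bank reserves +259.5B, Currency in circulation −259.5B
Commercial banking system:
  Assets:      Reserves at CB +259.5B
  Liabilities: Checkable deposits +259.5B
Change in total bank assets = +259.5 billion.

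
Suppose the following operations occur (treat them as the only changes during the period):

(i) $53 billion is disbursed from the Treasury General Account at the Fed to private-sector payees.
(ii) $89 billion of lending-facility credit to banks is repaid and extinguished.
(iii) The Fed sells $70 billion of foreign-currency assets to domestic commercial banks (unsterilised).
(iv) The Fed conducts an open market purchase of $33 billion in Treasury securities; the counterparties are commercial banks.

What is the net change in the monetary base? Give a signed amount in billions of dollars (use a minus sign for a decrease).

Fed balance sheet:
  Assets:      Securities +$33B, Loans to banks −$89B, Foreign assets −$70B
  Liabilities: Bank reserves −$73B, Government deposits −$53B
Monetary base = currency + reserves: 0 + (−$73B) = -$73 billion.

-$73 billion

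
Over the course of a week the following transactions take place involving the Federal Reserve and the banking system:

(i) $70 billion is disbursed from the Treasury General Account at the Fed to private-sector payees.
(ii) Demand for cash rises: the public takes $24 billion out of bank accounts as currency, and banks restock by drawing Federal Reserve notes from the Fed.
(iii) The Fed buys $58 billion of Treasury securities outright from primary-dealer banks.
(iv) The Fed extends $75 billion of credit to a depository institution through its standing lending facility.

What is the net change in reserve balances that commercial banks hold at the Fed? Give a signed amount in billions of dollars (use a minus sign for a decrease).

Fed balance sheet:
  Assets:      Securities +$58B, Loans to banks +$75B
  Liabilities: Bank reserves +$179B, Currency in circulation +$24B, Government deposits −$70B
Commercial banking system:
  Assets:      Reserves at CB +$179B, Securities −$58B
  Liabilities: Checkable deposits +$46B, Borrowings from CB +$75B
So the change in reserve balances that commercial banks hold at the Fed is +$179 billion.

+$179 billion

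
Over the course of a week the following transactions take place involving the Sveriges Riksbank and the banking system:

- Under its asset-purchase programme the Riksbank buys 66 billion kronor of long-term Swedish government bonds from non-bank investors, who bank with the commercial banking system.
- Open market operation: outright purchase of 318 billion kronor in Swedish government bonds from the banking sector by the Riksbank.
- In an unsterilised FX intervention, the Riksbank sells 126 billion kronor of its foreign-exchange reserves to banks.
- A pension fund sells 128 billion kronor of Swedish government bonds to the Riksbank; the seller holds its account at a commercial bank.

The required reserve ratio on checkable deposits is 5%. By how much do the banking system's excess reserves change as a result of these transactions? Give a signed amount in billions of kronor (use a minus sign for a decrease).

Asset purchase (from non-banks) 66 billion kronor: reserves +66B, deposits +66B.
OMO purchase (from banks) 318 billion kronor: reserves +318B, deposits 0.
FX sale 126 billion kronor: reserves −126B, deposits 0.
Asset purchase (from non-banks) 128 billion kronor: reserves +128B, deposits +128B.
Totals: Δreserves = +386B, Δdeposits = +194B.
Δrequired reserves = 5% × +194B = +9.7B.
Δexcess reserves = Δreserves − Δrequired = +386B − (+9.7B) = +376.3 billion.

+376.3 billion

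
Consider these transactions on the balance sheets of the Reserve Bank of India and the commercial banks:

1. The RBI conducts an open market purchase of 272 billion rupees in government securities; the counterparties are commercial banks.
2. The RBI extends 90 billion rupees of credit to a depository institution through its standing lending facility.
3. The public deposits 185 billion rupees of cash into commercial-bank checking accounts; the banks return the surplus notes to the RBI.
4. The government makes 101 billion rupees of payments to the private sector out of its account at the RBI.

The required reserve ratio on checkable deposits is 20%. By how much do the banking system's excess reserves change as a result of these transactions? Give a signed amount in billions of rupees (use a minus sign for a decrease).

OMO purchase (from banks) 272 billion rupees: reserves +272B, deposits 0.
Discount-window loan 90 billion rupees: reserves +90B, deposits 0.
Currency deposit 185 billion rupees: reserves +185B, deposits +185B.
Government spending 101 billion rupees: reserves +101B, deposits +101B.
Totals: Δreserves = +648B, Δdeposits = +286B.
Δrequired reserves = 20% × +286B = +57.2B.
Δexcess reserves = Δreserves − Δrequired = +648B − (+57.2B) = +590.8 billion.

+590.8 billion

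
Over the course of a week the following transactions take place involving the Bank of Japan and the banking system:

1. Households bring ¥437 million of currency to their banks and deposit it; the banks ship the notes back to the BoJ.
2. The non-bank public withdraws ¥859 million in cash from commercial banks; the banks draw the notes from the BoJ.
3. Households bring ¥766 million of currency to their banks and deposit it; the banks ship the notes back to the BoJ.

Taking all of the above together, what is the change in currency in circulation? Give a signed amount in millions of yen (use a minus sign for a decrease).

-¥344 million

BoJ balance sheet:
  Assets:      no change
  Liabilities: Bank reserves +¥344M, Currency in circulation −¥344M
Commercial banking system:
  Assets:      Reserves at CB +¥344M
  Liabilities: Checkable deposits +¥344M
So the change in currency in circulation is -¥344 million.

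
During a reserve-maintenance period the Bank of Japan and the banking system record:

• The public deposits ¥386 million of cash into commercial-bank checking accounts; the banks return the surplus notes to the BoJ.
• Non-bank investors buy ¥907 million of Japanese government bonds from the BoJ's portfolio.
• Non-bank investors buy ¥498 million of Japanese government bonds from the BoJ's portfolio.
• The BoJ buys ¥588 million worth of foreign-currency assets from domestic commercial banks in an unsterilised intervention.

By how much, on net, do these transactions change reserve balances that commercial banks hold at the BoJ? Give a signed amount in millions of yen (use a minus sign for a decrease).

BoJ balance sheet:
  Assets:      Securities −¥1405M, Foreign assets +¥588M
  Liabilities: Bank reserves −¥431M, Currency in circulation −¥386M
Commercial banking system:
  Assets:      Reserves at CB −¥431M, Foreign assets −¥588M
  Liabilities: Checkable deposits −¥1019M
So the change in reserve balances that commercial banks hold at the BoJ is -¥431 million.

-¥431 million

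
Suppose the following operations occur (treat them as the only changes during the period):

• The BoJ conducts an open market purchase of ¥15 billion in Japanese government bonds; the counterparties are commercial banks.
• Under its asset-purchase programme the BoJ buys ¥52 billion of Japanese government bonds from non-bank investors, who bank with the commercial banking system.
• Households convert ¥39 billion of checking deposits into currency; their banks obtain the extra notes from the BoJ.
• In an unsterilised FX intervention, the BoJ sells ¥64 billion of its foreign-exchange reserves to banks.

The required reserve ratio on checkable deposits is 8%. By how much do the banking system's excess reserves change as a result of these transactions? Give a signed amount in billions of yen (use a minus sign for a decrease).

-¥37.04 billion

OMO purchase (from banks) ¥15 billion: reserves +¥15B, deposits 0.
Asset purchase (from non-banks) ¥52 billion: reserves +¥52B, deposits +¥52B.
Currency withdrawal ¥39 billion: reserves −¥39B, deposits −¥39B.
FX sale ¥64 billion: reserves −¥64B, deposits 0.
Totals: Δreserves = −¥36B, Δdeposits = +¥13B.
Δrequired reserves = 8% × +¥13B = +¥1.04B.
Δexcess reserves = Δreserves − Δrequired = −¥36B − (+¥1.04B) = -¥37.04 billion.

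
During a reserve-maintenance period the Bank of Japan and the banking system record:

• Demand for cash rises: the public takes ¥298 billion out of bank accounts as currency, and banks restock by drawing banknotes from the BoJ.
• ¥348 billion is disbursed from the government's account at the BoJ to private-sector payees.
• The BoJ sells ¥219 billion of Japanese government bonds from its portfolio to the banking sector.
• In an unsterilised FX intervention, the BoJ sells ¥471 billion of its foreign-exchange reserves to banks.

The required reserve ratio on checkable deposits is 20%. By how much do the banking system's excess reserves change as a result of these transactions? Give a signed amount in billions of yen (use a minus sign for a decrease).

-¥650 billion

Currency withdrawal ¥298 billion: reserves −¥298B, deposits −¥298B.
Government spending ¥348 billion: reserves +¥348B, deposits +¥348B.
OMO sale (to banks) ¥219 billion: reserves −¥219B, deposits 0.
FX sale ¥471 billion: reserves −¥471B, deposits 0.
Totals: Δreserves = −¥640B, Δdeposits = +¥50B.
Δrequired reserves = 20% × +¥50B = +¥10B.
Δexcess reserves = Δreserves − Δrequired = −¥640B − (+¥10B) = -¥650 billion.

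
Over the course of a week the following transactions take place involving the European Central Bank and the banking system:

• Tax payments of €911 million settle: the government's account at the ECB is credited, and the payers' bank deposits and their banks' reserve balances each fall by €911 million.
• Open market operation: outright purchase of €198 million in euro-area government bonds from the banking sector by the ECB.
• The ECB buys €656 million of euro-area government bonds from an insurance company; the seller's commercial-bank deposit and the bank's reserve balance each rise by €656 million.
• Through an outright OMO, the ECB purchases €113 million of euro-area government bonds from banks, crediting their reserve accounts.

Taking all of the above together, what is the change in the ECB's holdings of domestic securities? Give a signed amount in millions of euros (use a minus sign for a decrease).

+€967 million

Government account inflow €911 million: the ECB's securities portfolio is untouched → 0.
OMO purchase (from banks) €198 million: securities added to the ECB's portfolio → +€198M.
Asset purchase (from non-banks) €656 million: securities added to the ECB's portfolio → +€656M.
OMO purchase (from banks) €113 million: securities added to the ECB's portfolio → +€113M.
Net: 0 + 198 + 656 + 113 = +€967 million.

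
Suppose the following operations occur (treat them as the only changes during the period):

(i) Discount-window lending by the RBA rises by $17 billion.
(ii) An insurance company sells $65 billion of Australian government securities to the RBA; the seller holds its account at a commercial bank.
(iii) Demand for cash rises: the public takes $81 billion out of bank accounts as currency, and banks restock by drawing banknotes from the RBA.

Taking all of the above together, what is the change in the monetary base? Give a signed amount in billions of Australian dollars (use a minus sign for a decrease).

+$82 billion

Discount-window loan $17 billion: RBA balance sheet expands → +$17B.
Asset purchase (from non-banks) $65 billion: RBA balance sheet expands → +$65B.
Currency withdrawal $81 billion: just a shift between currency and reserves — both are base money → 0.
Net: 17 + 65 + 0 = +$82 billion.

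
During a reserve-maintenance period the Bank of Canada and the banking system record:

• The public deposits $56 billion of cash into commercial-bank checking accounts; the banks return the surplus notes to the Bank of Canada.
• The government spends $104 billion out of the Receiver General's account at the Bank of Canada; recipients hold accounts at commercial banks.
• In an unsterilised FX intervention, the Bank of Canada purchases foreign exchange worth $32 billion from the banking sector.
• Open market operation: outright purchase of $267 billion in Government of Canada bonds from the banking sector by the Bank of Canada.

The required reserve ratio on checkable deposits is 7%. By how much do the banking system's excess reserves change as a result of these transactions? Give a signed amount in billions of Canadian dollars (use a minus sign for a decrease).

Currency deposit $56 billion: reserves +$56B, deposits +$56B.
Government spending $104 billion: reserves +$104B, deposits +$104B.
FX purchase $32 billion: reserves +$32B, deposits 0.
OMO purchase (from banks) $267 billion: reserves +$267B, deposits 0.
Totals: Δreserves = +$459B, Δdeposits = +$160B.
Δrequired reserves = 7% × +$160B = +$11.2B.
Δexcess reserves = Δreserves − Δrequired = +$459B − (+$11.2B) = +$447.8 billion.

+$447.8 billion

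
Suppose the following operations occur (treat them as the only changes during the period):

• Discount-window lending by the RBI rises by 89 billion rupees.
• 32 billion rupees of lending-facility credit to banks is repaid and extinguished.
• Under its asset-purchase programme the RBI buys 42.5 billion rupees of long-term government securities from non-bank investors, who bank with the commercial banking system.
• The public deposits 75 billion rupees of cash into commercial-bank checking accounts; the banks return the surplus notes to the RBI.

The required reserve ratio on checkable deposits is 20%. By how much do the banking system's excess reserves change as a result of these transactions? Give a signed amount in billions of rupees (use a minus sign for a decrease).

Discount-window loan 89 billion rupees: reserves +89B, deposits 0.
Discount-window repayment 32 billion rupees: reserves −32B, deposits 0.
Asset purchase (from non-banks) 42.5 billion rupees: reserves +42.5B, deposits +42.5B.
Currency deposit 75 billion rupees: reserves +75B, deposits +75B.
Totals: Δreserves = +174.5B, Δdeposits = +117.5B.
Δrequired reserves = 20% × +117.5B = +23.5B.
Δexcess reserves = Δreserves − Δrequired = +174.5B − (+23.5B) = +151 billion.

+151 billion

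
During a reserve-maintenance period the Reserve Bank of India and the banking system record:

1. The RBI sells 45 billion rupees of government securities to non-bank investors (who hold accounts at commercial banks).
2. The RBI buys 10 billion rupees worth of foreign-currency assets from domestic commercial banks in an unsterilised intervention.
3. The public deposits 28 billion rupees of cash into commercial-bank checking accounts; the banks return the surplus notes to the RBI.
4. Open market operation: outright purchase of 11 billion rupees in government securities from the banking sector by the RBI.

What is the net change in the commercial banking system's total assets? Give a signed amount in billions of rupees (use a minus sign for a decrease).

-17 billion

Asset sale (to non-banks) 45 billion rupees: bank balance sheets shrink → −45B.
FX purchase 10 billion rupees: just an asset swap on bank balance sheets → 0.
Currency deposit 28 billion rupees: bank balance sheets expand → +28B.
OMO purchase (from banks) 11 billion rupees: just an asset swap on bank balance sheets → 0.
Net: −45 + 0 + 28 + 0 = -17 billion.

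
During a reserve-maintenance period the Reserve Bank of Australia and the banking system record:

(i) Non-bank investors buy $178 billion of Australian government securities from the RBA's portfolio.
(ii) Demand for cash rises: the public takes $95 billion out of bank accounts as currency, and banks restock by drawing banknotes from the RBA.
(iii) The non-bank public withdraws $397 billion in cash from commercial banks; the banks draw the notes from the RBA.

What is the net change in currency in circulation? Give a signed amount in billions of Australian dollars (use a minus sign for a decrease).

Asset sale (to non-banks) $178 billion: no currency enters or leaves circulation → 0.
Currency withdrawal $95 billion: notes leave the central bank → +$95B.
Currency withdrawal $397 billion: notes leave the central bank → +$397B.
Net: 0 + 95 + 397 = +$492 billion.

+$492 billion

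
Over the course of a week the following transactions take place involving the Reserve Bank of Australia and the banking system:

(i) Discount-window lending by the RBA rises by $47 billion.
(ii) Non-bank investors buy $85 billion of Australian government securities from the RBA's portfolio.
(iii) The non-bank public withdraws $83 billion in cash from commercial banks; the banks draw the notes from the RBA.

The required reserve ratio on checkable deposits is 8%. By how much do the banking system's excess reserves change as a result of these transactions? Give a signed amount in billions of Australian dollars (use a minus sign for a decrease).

Discount-window loan $47 billion: reserves +$47B, deposits 0.
Asset sale (to non-banks) $85 billion: reserves −$85B, deposits −$85B.
Currency withdrawal $83 billion: reserves −$83B, deposits −$83B.
Totals: Δreserves = −$121B, Δdeposits = −$168B.
Δrequired reserves = 8% × −$168B = −$13.44B.
Δexcess reserves = Δreserves − Δrequired = −$121B − (−$13.44B) = -$107.56 billion.

-$107.56 billion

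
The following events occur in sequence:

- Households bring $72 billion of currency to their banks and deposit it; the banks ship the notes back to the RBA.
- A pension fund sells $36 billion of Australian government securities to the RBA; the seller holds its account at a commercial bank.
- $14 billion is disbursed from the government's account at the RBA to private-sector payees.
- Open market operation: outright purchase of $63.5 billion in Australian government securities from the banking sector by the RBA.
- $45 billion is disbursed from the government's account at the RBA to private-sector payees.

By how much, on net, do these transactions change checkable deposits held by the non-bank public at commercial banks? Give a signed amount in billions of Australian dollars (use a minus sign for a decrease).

RBA balance sheet:
  Assets:      Securities +$99.5B
  Liabilities: Bank reserves +$230.5B, Currency in circulation −$72B, Government deposits −$59B
Commercial banking system:
  Assets:      Reserves at CB +$230.5B, Securities −$63.5B
  Liabilities: Checkable deposits +$167B
So the change in checkable deposits held by the non-bank public at commercial banks is +$167 billion.

+$167 billion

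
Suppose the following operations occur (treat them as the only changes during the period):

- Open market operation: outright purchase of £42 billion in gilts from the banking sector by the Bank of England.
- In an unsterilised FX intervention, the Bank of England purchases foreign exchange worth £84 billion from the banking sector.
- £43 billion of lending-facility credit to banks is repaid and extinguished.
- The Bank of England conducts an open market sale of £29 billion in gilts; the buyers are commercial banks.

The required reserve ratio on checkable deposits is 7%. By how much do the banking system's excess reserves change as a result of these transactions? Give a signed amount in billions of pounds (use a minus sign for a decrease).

+£54 billion

OMO purchase (from banks) £42 billion: reserves +£42B, deposits 0.
FX purchase £84 billion: reserves +£84B, deposits 0.
Discount-window repayment £43 billion: reserves −£43B, deposits 0.
OMO sale (to banks) £29 billion: reserves −£29B, deposits 0.
Totals: Δreserves = +£54B, Δdeposits = 0.
Δrequired reserves = 7% × 0 = 0.
Δexcess reserves = Δreserves − Δrequired = +£54B − (0) = +£54 billion.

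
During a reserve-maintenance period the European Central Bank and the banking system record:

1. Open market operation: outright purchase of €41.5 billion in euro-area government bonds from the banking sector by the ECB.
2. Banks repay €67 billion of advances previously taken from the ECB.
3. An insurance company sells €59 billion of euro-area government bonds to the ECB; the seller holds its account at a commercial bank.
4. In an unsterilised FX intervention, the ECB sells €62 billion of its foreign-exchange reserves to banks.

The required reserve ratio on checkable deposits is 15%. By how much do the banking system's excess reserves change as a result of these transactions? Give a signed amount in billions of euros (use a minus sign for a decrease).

-€37.35 billion

OMO purchase (from banks) €41.5 billion: reserves +€41.5B, deposits 0.
Discount-window repayment €67 billion: reserves −€67B, deposits 0.
Asset purchase (from non-banks) €59 billion: reserves +€59B, deposits +€59B.
FX sale €62 billion: reserves −€62B, deposits 0.
Totals: Δreserves = −€28.5B, Δdeposits = +€59B.
Δrequired reserves = 15% × +€59B = +€8.85B.
Δexcess reserves = Δreserves − Δrequired = −€28.5B − (+€8.85B) = -€37.35 billion.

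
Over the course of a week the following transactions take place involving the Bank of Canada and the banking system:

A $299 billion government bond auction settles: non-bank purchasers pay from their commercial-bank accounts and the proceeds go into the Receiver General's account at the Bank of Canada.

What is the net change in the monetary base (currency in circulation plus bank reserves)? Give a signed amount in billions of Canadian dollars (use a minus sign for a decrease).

Government account inflow $299 billion: reserves shift to a non-base liability → −$299B.

-$299 billion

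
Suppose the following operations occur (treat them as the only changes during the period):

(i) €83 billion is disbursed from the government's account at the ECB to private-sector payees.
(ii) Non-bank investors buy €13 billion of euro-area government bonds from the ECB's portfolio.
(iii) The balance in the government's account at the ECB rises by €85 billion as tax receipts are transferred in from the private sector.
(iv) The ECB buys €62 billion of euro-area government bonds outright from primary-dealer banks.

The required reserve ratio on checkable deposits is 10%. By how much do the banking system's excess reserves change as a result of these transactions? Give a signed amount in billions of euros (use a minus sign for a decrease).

+€48.5 billion

Government spending €83 billion: reserves +€83B, deposits +€83B.
Asset sale (to non-banks) €13 billion: reserves −€13B, deposits −€13B.
Government account inflow €85 billion: reserves −€85B, deposits −€85B.
OMO purchase (from banks) €62 billion: reserves +€62B, deposits 0.
Totals: Δreserves = +€47B, Δdeposits = −€15B.
Δrequired reserves = 10% × −€15B = −€1.5B.
Δexcess reserves = Δreserves − Δrequired = +€47B − (−€1.5B) = +€48.5 billion.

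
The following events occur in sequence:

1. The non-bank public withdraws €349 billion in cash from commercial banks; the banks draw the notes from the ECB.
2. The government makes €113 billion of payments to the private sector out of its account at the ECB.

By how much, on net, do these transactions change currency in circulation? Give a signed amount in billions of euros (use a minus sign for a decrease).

Currency withdrawal €349 billion: notes leave the central bank → +€349B.
Government spending €113 billion: no currency enters or leaves circulation → 0.
Net: 349 + 0 = +€349 billion.

+€349 billion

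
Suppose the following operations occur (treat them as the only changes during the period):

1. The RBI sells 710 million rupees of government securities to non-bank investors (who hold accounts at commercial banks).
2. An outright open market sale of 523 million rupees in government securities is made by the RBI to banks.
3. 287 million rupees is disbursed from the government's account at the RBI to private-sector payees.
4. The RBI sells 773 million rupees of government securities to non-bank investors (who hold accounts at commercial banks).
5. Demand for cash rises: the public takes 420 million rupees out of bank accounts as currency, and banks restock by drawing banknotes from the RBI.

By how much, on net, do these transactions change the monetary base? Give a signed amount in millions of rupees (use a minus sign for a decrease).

RBI balance sheet:
  Assets:      Securities −2006M
  Liabilities: Bank reserves −2139M, Currency in circulation +420M, Government deposits −287M
Monetary base = currency + reserves: +420M + (−2139M) = -1719 million.

-1719 million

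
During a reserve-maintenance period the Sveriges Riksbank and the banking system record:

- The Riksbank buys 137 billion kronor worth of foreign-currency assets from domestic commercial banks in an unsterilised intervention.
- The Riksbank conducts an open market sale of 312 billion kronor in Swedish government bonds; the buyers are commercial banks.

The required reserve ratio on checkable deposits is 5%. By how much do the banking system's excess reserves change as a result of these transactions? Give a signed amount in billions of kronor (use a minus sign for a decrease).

FX purchase 137 billion kronor: reserves +137B, deposits 0.
OMO sale (to banks) 312 billion kronor: reserves −312B, deposits 0.
Totals: Δreserves = −175B, Δdeposits = 0.
Δrequired reserves = 5% × 0 = 0.
Δexcess reserves = Δreserves − Δrequired = −175B − (0) = -175 billion.

-175 billion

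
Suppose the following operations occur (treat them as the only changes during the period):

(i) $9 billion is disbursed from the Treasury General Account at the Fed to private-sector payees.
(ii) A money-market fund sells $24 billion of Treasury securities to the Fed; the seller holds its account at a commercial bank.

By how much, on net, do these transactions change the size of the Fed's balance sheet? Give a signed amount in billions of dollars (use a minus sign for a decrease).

+$24 billion

Fed balance sheet:
  Assets:      Securities +$24B
  Liabilities: Bank reserves +$33B, Government deposits −$9B
Commercial banking system:
  Assets:      Reserves at CB +$33B
  Liabilities: Checkable deposits +$33B
Change in total Fed assets = +$24 billion.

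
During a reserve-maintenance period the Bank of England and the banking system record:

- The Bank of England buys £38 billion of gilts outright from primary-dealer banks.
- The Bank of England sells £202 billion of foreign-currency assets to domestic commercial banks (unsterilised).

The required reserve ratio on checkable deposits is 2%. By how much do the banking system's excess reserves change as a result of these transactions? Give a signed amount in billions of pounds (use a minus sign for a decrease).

-£164 billion

OMO purchase (from banks) £38 billion: reserves +£38B, deposits 0.
FX sale £202 billion: reserves −£202B, deposits 0.
Totals: Δreserves = −£164B, Δdeposits = 0.
Δrequired reserves = 2% × 0 = 0.
Δexcess reserves = Δreserves − Δrequired = −£164B − (0) = -£164 billion.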